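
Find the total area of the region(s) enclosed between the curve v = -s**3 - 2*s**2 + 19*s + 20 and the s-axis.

The curve meets the s-axis where -s**3 - 2*s**2 + 19*s + 20 = 0, i.e. -(s - 4)*(s + 1)*(s + 5) = 0, at s = -5, -1, 4.
On [-5, -1] the curve lies below the axis; ∫[-5,-1] (-s**3 - 2*s**2 + 19*s + 20) ds = -224/3, giving area 224/3.
On [-1, 4] the curve lies above the axis; ∫[-1,4] (-s**3 - 2*s**2 + 19*s + 20) ds = 1625/12, giving area 1625/12.
Total area = 224/3 + 1625/12 = 2521/12.

2521/12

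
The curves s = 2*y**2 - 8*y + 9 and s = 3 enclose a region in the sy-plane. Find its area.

Both boundary curves give s as a function of y, so integrate with respect to y. Setting them equal: 2*y**2 - 8*y + 6 = 0, i.e. 2*(y - 3)*(y - 1) = 0, so they meet at y = 1, 3.
For y in [1, 3], s = 2*y**2 - 8*y + 9 is on the left; area = ∫[1,3] (-(2*y**2 - 8*y + 6)) dy = 8/3.

8/3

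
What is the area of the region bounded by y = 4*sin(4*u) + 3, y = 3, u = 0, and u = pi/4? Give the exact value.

2

On [0, pi/4], (4*sin(4*u) + 3) - (3) = 4*sin(4*u) is ≥ 0 throughout, so the area is a single integral of |4*sin(4*u)|.
∫[0,pi/4] (4*sin(4*u)) du = 2.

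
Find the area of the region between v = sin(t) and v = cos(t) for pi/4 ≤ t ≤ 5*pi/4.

On [pi/4, 5*pi/4], (sin(t)) - (cos(t)) = sin(t) - cos(t) is ≥ 0 throughout, so the area is a single integral of |sin(t) - cos(t)|.
∫[pi/4,5*pi/4] (sin(t) - cos(t)) dt = 2*sqrt(2).

2*sqrt(2)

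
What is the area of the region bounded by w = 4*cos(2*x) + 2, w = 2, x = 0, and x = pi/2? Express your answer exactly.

4

The difference (4*cos(2*x) + 2) - (2) = 4*cos(2*x) changes sign at x = pi/4 inside [0, pi/2], so split the integral there.
∫[0,pi/4] (4*cos(2*x)) dx = 2.
∫[pi/4,pi/2] (4*cos(2*x)) dx = -2; the area of that piece is 2.
Total area = 2 + 2 = 4.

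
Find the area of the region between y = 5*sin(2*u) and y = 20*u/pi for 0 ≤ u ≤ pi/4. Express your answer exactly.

5/2 - 5*pi/8

On [0, pi/4], (5*sin(2*u)) - (20*u/pi) = -20*u/pi + 5*sin(2*u) is ≥ 0 throughout, so the area is a single integral of |-20*u/pi + 5*sin(2*u)|.
∫[0,pi/4] (-20*u/pi + 5*sin(2*u)) du = 5/2 - 5*pi/8.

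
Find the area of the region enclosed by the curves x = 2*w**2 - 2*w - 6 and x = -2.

Both boundary curves give x as a function of w, so integrate with respect to w. Setting them equal: 2*w**2 - 2*w - 4 = 0, i.e. 2*(w - 2)*(w + 1) = 0, so they meet at w = -1, 2.
For w in [-1, 2], x = 2*w**2 - 2*w - 6 is on the left; area = ∫[-1,2] (-(2*w**2 - 2*w - 4)) dw = 9.

9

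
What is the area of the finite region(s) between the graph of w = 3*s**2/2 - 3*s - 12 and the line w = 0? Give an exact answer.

54

The curve meets the s-axis where 3*s**2/2 - 3*s - 12 = 0, i.e. 3*(s - 4)*(s + 2)/2 = 0, at s = -2, 4.
On [-2, 4] the curve lies below the axis; ∫[-2,4] (3*s**2/2 - 3*s - 12) ds = -54, giving area 54.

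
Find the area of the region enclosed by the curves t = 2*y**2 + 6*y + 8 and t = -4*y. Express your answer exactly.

9

Both boundary curves give t as a function of y, so integrate with respect to y. Setting them equal: 2*y**2 + 10*y + 8 = 0, i.e. 2*(y + 1)*(y + 4) = 0, so they meet at y = -4, -1.
For y in [-4, -1], t = 2*y**2 + 6*y + 8 is on the left; area = ∫[-4,-1] (-(2*y**2 + 10*y + 8)) dy = 9.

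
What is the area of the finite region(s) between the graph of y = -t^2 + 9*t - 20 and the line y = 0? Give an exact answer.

1/6

The curve meets the t-axis where -t^2 + 9*t - 20 = 0, i.e. -(t - 5)*(t - 4) = 0, at t = 4, 5.
On [4, 5] the curve lies above the axis; ∫[4,5] (-t^2 + 9*t - 20) dt = 1/6, giving area 1/6.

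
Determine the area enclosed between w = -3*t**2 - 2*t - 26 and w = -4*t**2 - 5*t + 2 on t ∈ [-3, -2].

On [-3, -2], (-3*t**2 - 2*t - 26) - (-4*t**2 - 5*t + 2) = t**2 + 3*t - 28 is ≤ 0 throughout, so the area is a single integral of |t**2 + 3*t - 28|.
∫[-3,-2] (t**2 + 3*t - 28) dt = -175/6; the area of that piece is 175/6.

175/6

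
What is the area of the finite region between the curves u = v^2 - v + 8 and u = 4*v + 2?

Both boundary curves give u as a function of v, so integrate with respect to v. Setting them equal: v^2 - 5*v + 6 = 0, i.e. (v - 3)*(v - 2) = 0, so they meet at v = 2, 3.
For v in [2, 3], u = v^2 - v + 8 is on the left; area = ∫[2,3] (-(v^2 - 5*v + 6)) dv = 1/6.

1/6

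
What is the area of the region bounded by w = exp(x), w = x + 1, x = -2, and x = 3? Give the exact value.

-15/2 - exp(-2) + exp(3)

On [-2, 3], (exp(x)) - (x + 1) = -x + exp(x) - 1 is ≥ 0 throughout, so the area is a single integral of |-x + exp(x) - 1|.
∫[-2,3] (-x + exp(x) - 1) dx = -15/2 - exp(-2) + exp(3).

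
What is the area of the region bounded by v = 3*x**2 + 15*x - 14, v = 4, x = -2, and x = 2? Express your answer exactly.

The difference (3*x**2 + 15*x - 14) - (4) = 3*x**2 + 15*x - 18 changes sign at x = 1 inside [-2, 2], so split the integral there.
∫[-2,1] (3*x**2 + 15*x - 18) dx = -135/2; the area of that piece is 135/2.
∫[1,2] (3*x**2 + 15*x - 18) dx = 23/2.
Total area = 135/2 + 23/2 = 79.

79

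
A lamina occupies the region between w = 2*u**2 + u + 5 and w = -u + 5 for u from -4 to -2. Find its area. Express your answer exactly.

76/3

On [-4, -2], (2*u**2 + u + 5) - (-u + 5) = 2*u**2 + 2*u is ≥ 0 throughout, so the area is a single integral of |2*u**2 + 2*u|.
∫[-4,-2] (2*u**2 + 2*u) du = 76/3.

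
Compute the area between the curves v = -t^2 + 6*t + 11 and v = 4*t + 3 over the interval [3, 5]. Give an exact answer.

The difference (-t^2 + 6*t + 11) - (4*t + 3) = -t^2 + 2*t + 8 changes sign at t = 4 inside [3, 5], so split the integral there.
∫[3,4] (-t^2 + 2*t + 8) dt = 8/3.
∫[4,5] (-t^2 + 2*t + 8) dt = -10/3; the area of that piece is 10/3.
Total area = 8/3 + 10/3 = 6.

6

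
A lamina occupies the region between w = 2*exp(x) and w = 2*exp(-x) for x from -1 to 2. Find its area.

-8 + 2*exp(-2) + 2*exp(-1) + 2*exp(1) + 2*exp(2)

The difference (2*exp(x)) - (2*exp(-x)) = 2*exp(x) - 2*exp(-x) changes sign at x = 0 inside [-1, 2], so split the integral there.
∫[-1,0] (2*exp(x) - 2*exp(-x)) dx = -2*exp(1) - 2*exp(-1) + 4; the area of that piece is -4 + 2*exp(-1) + 2*exp(1).
∫[0,2] (2*exp(x) - 2*exp(-x)) dx = -4 + 2*exp(-2) + 2*exp(2).
Total area = (-4 + 2*exp(-1) + 2*exp(1)) + (-4 + 2*exp(-2) + 2*exp(2)) = -8 + 2*exp(-2) + 2*exp(-1) + 2*exp(1) + 2*exp(2).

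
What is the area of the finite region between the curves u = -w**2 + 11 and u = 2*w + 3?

Both boundary curves give u as a function of w, so integrate with respect to w. Setting them equal: -w**2 - 2*w + 8 = 0, i.e. -(w - 2)*(w + 4) = 0, so they meet at w = -4, 2.
For w in [-4, 2], u = -w**2 + 11 is on the right; area = ∫[-4,2] (-w**2 - 2*w + 8) dw = 36.

36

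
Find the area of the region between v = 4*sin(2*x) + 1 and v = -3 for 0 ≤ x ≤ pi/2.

4 + 2*pi

On [0, pi/2], (4*sin(2*x) + 1) - (-3) = 4*sin(2*x) + 4 is ≥ 0 throughout, so the area is a single integral of |4*sin(2*x) + 4|.
∫[0,pi/2] (4*sin(2*x) + 4) dx = 4 + 2*pi.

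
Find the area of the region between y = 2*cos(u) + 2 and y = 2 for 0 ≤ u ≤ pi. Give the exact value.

The difference (2*cos(u) + 2) - (2) = 2*cos(u) changes sign at u = pi/2 inside [0, pi], so split the integral there.
∫[0,pi/2] (2*cos(u)) du = 2.
∫[pi/2,pi] (2*cos(u)) du = -2; the area of that piece is 2.
Total area = 2 + 2 = 4.

4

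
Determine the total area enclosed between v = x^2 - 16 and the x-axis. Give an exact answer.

The curve meets the x-axis where x^2 - 16 = 0, i.e. (x - 4)*(x + 4) = 0, at x = -4, 4.
On [-4, 4] the curve lies below the axis; ∫[-4,4] (x^2 - 16) dx = -256/3, giving area 256/3.

256/3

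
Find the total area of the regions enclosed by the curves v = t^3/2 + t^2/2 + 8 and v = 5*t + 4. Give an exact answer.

Set the curves equal: t^3/2 + t^2/2 + 8 = 5*t + 4, so t^3/2 + t^2/2 - 5*t + 4 = 0, which factors as (t - 2)*(t - 1)*(t + 4)/2 = 0. The curves meet at t = -4, 1, 2.
On [-4, 1], v = t^3/2 + t^2/2 + 8 is on top; that piece has area ∫[-4,1] (t^3/2 + t^2/2 - 5*t + 4) dt = 875/24.
On [1, 2], v = 5*t + 4 is on top; that piece has area ∫[1,2] (-(t^3/2 + t^2/2 - 5*t + 4)) dt = 11/24.
Total enclosed area = 875/24 + 11/24 = 443/12.

443/12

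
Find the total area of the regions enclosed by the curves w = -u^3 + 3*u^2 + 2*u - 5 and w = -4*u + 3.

Set the curves equal: -u^3 + 3*u^2 + 2*u - 5 = -4*u + 3, so -u^3 + 3*u^2 + 6*u - 8 = 0, which factors as -(u - 4)*(u - 1)*(u + 2) = 0. The curves meet at u = -2, 1, 4.
On [-2, 1], w = -4*u + 3 is on top; that piece has area ∫[-2,1] (-(-u^3 + 3*u^2 + 6*u - 8)) du = 81/4.
On [1, 4], w = -u^3 + 3*u^2 + 2*u - 5 is on top; that piece has area ∫[1,4] (-u^3 + 3*u^2 + 6*u - 8) du = 81/4.
Total enclosed area = 81/4 + 81/4 = 81/2.

81/2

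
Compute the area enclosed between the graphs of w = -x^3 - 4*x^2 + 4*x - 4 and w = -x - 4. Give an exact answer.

Set the curves equal: -x^3 - 4*x^2 + 4*x - 4 = -x - 4, so -x^3 - 4*x^2 + 5*x = 0, which factors as -x*(x - 1)*(x + 5) = 0. The curves meet at x = -5, 0, 1.
On [-5, 0], w = -x - 4 is on top; that piece has area ∫[-5,0] (-(-x^3 - 4*x^2 + 5*x)) dx = 875/12.
On [0, 1], w = -x^3 - 4*x^2 + 4*x - 4 is on top; that piece has area ∫[0,1] (-x^3 - 4*x^2 + 5*x) dx = 11/12.
Total enclosed area = 875/12 + 11/12 = 443/6.

443/6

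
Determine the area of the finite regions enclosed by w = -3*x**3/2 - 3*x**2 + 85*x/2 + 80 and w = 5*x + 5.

Set the curves equal: -3*x**3/2 - 3*x**2 + 85*x/2 + 80 = 5*x + 5, so -3*x**3/2 - 3*x**2 + 75*x/2 + 75 = 0, which factors as -3*(x - 5)*(x + 2)*(x + 5)/2 = 0. The curves meet at x = -5, -2, 5.
On [-5, -2], w = 5*x + 5 is on top; that piece has area ∫[-5,-2] (-(-3*x**3/2 - 3*x**2 + 75*x/2 + 75)) dx = 459/8.
On [-2, 5], w = -3*x**3/2 - 3*x**2 + 85*x/2 + 80 is on top; that piece has area ∫[-2,5] (-3*x**3/2 - 3*x**2 + 75*x/2 + 75) dx = 4459/8.
Total enclosed area = 459/8 + 4459/8 = 2459/4.

2459/4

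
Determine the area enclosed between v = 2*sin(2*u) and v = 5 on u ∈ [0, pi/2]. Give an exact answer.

-2 + 5*pi/2

On [0, pi/2], (2*sin(2*u)) - (5) = 2*sin(2*u) - 5 is ≤ 0 throughout, so the area is a single integral of |2*sin(2*u) - 5|.
∫[0,pi/2] (2*sin(2*u) - 5) du = 2 - 5*pi/2; the area of that piece is -2 + 5*pi/2.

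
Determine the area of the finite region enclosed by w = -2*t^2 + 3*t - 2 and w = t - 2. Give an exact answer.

Set the curves equal: -2*t^2 + 3*t - 2 = t - 2, so -2*t^2 + 2*t = 0, which factors as -2*t*(t - 1) = 0. The curves meet at t = 0, 1.
On [0, 1], w = -2*t^2 + 3*t - 2 is on top; that piece has area ∫[0,1] (-2*t^2 + 2*t) dt = 1/3.

1/3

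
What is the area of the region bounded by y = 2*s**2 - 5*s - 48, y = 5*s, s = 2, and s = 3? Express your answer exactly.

On [2, 3], (2*s**2 - 5*s - 48) - (5*s) = 2*s**2 - 10*s - 48 is ≤ 0 throughout, so the area is a single integral of |2*s**2 - 10*s - 48|.
∫[2,3] (2*s**2 - 10*s - 48) ds = -181/3; the area of that piece is 181/3.

181/3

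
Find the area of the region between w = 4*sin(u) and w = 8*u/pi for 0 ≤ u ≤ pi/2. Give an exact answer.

On [0, pi/2], (4*sin(u)) - (8*u/pi) = -8*u/pi + 4*sin(u) is ≥ 0 throughout, so the area is a single integral of |-8*u/pi + 4*sin(u)|.
∫[0,pi/2] (-8*u/pi + 4*sin(u)) du = 4 - pi.

4 - pi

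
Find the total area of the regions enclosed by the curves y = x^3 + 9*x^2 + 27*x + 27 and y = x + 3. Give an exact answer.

1/2

Set the curves equal: x^3 + 9*x^2 + 27*x + 27 = x + 3, so x^3 + 9*x^2 + 26*x + 24 = 0, which factors as (x + 2)*(x + 3)*(x + 4) = 0. The curves meet at x = -4, -3, -2.
On [-4, -3], y = x^3 + 9*x^2 + 27*x + 27 is on top; that piece has area ∫[-4,-3] (x^3 + 9*x^2 + 26*x + 24) dx = 1/4.
On [-3, -2], y = x + 3 is on top; that piece has area ∫[-3,-2] (-(x^3 + 9*x^2 + 26*x + 24)) dx = 1/4.
Total enclosed area = 1/4 + 1/4 = 1/2.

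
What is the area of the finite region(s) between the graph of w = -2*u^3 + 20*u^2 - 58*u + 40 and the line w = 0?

71/3

The curve meets the u-axis where -2*u^3 + 20*u^2 - 58*u + 40 = 0, i.e. -2*(u - 5)*(u - 4)*(u - 1) = 0, at u = 1, 4, 5.
On [1, 4] the curve lies below the axis; ∫[1,4] (-2*u^3 + 20*u^2 - 58*u + 40) du = -45/2, giving area 45/2.
On [4, 5] the curve lies above the axis; ∫[4,5] (-2*u^3 + 20*u^2 - 58*u + 40) du = 7/6, giving area 7/6.
Total area = 45/2 + 7/6 = 71/3.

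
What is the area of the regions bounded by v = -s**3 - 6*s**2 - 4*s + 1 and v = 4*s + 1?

Set the curves equal: -s**3 - 6*s**2 - 4*s + 1 = 4*s + 1, so -s**3 - 6*s**2 - 8*s = 0, which factors as -s*(s + 2)*(s + 4) = 0. The curves meet at s = -4, -2, 0.
On [-4, -2], v = 4*s + 1 is on top; that piece has area ∫[-4,-2] (-(-s**3 - 6*s**2 - 8*s)) ds = 4.
On [-2, 0], v = -s**3 - 6*s**2 - 4*s + 1 is on top; that piece has area ∫[-2,0] (-s**3 - 6*s**2 - 8*s) ds = 4.
Total enclosed area = 4 + 4 = 8.

8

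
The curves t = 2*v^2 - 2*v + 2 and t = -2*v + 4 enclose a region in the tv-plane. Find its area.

8/3

Both boundary curves give t as a function of v, so integrate with respect to v. Setting them equal: 2*v^2 - 2 = 0, i.e. 2*(v - 1)*(v + 1) = 0, so they meet at v = -1, 1.
For v in [-1, 1], t = 2*v^2 - 2*v + 2 is on the left; area = ∫[-1,1] (-(2*v^2 - 2)) dv = 8/3.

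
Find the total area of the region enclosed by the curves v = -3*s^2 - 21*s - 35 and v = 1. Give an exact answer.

Set the curves equal: -3*s^2 - 21*s - 35 = 1, so -3*s^2 - 21*s - 36 = 0, which factors as -3*(s + 3)*(s + 4) = 0. The curves meet at s = -4, -3.
On [-4, -3], v = -3*s^2 - 21*s - 35 is on top; that piece has area ∫[-4,-3] (-3*s^2 - 21*s - 36) ds = 1/2.

1/2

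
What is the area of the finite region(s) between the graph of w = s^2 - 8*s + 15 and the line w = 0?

4/3

The curve meets the s-axis where s^2 - 8*s + 15 = 0, i.e. (s - 5)*(s - 3) = 0, at s = 3, 5.
On [3, 5] the curve lies below the axis; ∫[3,5] (s^2 - 8*s + 15) ds = -4/3, giving area 4/3.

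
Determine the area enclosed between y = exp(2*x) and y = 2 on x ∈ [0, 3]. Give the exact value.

-15/2 + 2*log(2) + exp(6)/2

The difference (exp(2*x)) - (2) = exp(2*x) - 2 changes sign at x = log(2)/2 inside [0, 3], so split the integral there.
∫[0,log(2)/2] (exp(2*x) - 2) dx = 1/2 - log(2); the area of that piece is -1/2 + log(2).
∫[log(2)/2,3] (exp(2*x) - 2) dx = -7 + log(2) + exp(6)/2.
Total area = (-1/2 + log(2)) + (-7 + log(2) + exp(6)/2) = -15/2 + 2*log(2) + exp(6)/2.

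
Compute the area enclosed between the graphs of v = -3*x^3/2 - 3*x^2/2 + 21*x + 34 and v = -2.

Set the curves equal: -3*x^3/2 - 3*x^2/2 + 21*x + 34 = -2, so -3*x^3/2 - 3*x^2/2 + 21*x + 36 = 0, which factors as -3*(x - 4)*(x + 2)*(x + 3)/2 = 0. The curves meet at x = -3, -2, 4.
On [-3, -2], v = -2 is on top; that piece has area ∫[-3,-2] (-(-3*x^3/2 - 3*x^2/2 + 21*x + 36)) dx = 13/8.
On [-2, 4], v = -3*x^3/2 - 3*x^2/2 + 21*x + 34 is on top; that piece has area ∫[-2,4] (-3*x^3/2 - 3*x^2/2 + 21*x + 36) dx = 216.
Total enclosed area = 13/8 + 216 = 1741/8.

1741/8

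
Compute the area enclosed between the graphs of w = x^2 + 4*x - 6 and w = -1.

Set the curves equal: x^2 + 4*x - 6 = -1, so x^2 + 4*x - 5 = 0, which factors as (x - 1)*(x + 5) = 0. The curves meet at x = -5, 1.
On [-5, 1], w = -1 is on top; that piece has area ∫[-5,1] (-(x^2 + 4*x - 5)) dx = 36.

36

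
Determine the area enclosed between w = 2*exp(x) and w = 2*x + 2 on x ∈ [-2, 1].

-3 - 2*exp(-2) + 2*exp(1)

On [-2, 1], (2*exp(x)) - (2*x + 2) = -2*x + 2*exp(x) - 2 is ≥ 0 throughout, so the area is a single integral of |-2*x + 2*exp(x) - 2|.
∫[-2,1] (-2*x + 2*exp(x) - 2) dx = -3 - 2*exp(-2) + 2*exp(1).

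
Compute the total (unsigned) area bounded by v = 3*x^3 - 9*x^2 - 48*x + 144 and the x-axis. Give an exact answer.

1551/2

The curve meets the x-axis where 3*x^3 - 9*x^2 - 48*x + 144 = 0, i.e. 3*(x - 4)*(x - 3)*(x + 4) = 0, at x = -4, 3, 4.
On [-4, 3] the curve lies above the axis; ∫[-4,3] (3*x^3 - 9*x^2 - 48*x + 144) dx = 3087/4, giving area 3087/4.
On [3, 4] the curve lies below the axis; ∫[3,4] (3*x^3 - 9*x^2 - 48*x + 144) dx = -15/4, giving area 15/4.
Total area = 3087/4 + 15/4 = 1551/2.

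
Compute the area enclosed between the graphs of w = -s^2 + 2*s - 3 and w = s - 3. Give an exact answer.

Set the curves equal: -s^2 + 2*s - 3 = s - 3, so -s^2 + s = 0, which factors as -s*(s - 1) = 0. The curves meet at s = 0, 1.
On [0, 1], w = -s^2 + 2*s - 3 is on top; that piece has area ∫[0,1] (-s^2 + s) ds = 1/6.

1/6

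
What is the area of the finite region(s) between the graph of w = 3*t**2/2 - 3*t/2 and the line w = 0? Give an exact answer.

The curve meets the t-axis where 3*t**2/2 - 3*t/2 = 0, i.e. 3*t*(t - 1)/2 = 0, at t = 0, 1.
On [0, 1] the curve lies below the axis; ∫[0,1] (3*t**2/2 - 3*t/2) dt = -1/4, giving area 1/4.

1/4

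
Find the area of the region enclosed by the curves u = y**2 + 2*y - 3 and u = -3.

Both boundary curves give u as a function of y, so integrate with respect to y. Setting them equal: y**2 + 2*y = 0, i.e. y*(y + 2) = 0, so they meet at y = -2, 0.
For y in [-2, 0], u = y**2 + 2*y - 3 is on the left; area = ∫[-2,0] (-(y**2 + 2*y)) dy = 4/3.

4/3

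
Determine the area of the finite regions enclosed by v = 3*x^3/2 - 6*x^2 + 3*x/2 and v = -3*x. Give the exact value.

Set the curves equal: 3*x^3/2 - 6*x^2 + 3*x/2 = -3*x, so 3*x^3/2 - 6*x^2 + 9*x/2 = 0, which factors as 3*x*(x - 3)*(x - 1)/2 = 0. The curves meet at x = 0, 1, 3.
On [0, 1], v = 3*x^3/2 - 6*x^2 + 3*x/2 is on top; that piece has area ∫[0,1] (3*x^3/2 - 6*x^2 + 9*x/2) dx = 5/8.
On [1, 3], v = -3*x is on top; that piece has area ∫[1,3] (-(3*x^3/2 - 6*x^2 + 9*x/2)) dx = 4.
Total enclosed area = 5/8 + 4 = 37/8.

37/8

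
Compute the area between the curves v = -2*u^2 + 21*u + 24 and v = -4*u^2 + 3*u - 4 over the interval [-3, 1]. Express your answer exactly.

The difference (-2*u^2 + 21*u + 24) - (-4*u^2 + 3*u - 4) = 2*u^2 + 18*u + 28 changes sign at u = -2 inside [-3, 1], so split the integral there.
∫[-3,-2] (2*u^2 + 18*u + 28) du = -13/3; the area of that piece is 13/3.
∫[-2,1] (2*u^2 + 18*u + 28) du = 63.
Total area = 13/3 + 63 = 202/3.

202/3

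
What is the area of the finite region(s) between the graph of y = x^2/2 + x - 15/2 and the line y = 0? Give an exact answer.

128/3

The curve meets the x-axis where x^2/2 + x - 15/2 = 0, i.e. (x - 3)*(x + 5)/2 = 0, at x = -5, 3.
On [-5, 3] the curve lies below the axis; ∫[-5,3] (x^2/2 + x - 15/2) dx = -128/3, giving area 128/3.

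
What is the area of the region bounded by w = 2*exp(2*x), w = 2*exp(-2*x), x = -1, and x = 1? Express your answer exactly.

-4 + 2*exp(-2) + 2*exp(2)

The difference (2*exp(2*x)) - (2*exp(-2*x)) = 2*exp(2*x) - 2*exp(-2*x) changes sign at x = 0 inside [-1, 1], so split the integral there.
∫[-1,0] (2*exp(2*x) - 2*exp(-2*x)) dx = -exp(2) - exp(-2) + 2; the area of that piece is -2 + exp(-2) + exp(2).
∫[0,1] (2*exp(2*x) - 2*exp(-2*x)) dx = -2 + exp(-2) + exp(2).
Total area = (-2 + exp(-2) + exp(2)) + (-2 + exp(-2) + exp(2)) = -4 + 2*exp(-2) + 2*exp(2).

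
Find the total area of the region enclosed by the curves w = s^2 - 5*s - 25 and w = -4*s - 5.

Set the curves equal: s^2 - 5*s - 25 = -4*s - 5, so s^2 - s - 20 = 0, which factors as (s - 5)*(s + 4) = 0. The curves meet at s = -4, 5.
On [-4, 5], w = -4*s - 5 is on top; that piece has area ∫[-4,5] (-(s^2 - s - 20)) ds = 243/2.

243/2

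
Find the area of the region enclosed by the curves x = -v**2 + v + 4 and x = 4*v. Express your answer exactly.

Both boundary curves give x as a function of v, so integrate with respect to v. Setting them equal: -v**2 - 3*v + 4 = 0, i.e. -(v - 1)*(v + 4) = 0, so they meet at v = -4, 1.
For v in [-4, 1], x = -v**2 + v + 4 is on the right; area = ∫[-4,1] (-v**2 - 3*v + 4) dv = 125/6.

125/6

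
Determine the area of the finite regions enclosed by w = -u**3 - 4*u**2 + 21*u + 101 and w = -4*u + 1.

Set the curves equal: -u**3 - 4*u**2 + 21*u + 101 = -4*u + 1, so -u**3 - 4*u**2 + 25*u + 100 = 0, which factors as -(u - 5)*(u + 4)*(u + 5) = 0. The curves meet at u = -5, -4, 5.
On [-5, -4], w = -4*u + 1 is on top; that piece has area ∫[-5,-4] (-(-u**3 - 4*u**2 + 25*u + 100)) du = 19/12.
On [-4, 5], w = -u**3 - 4*u**2 + 21*u + 101 is on top; that piece has area ∫[-4,5] (-u**3 - 4*u**2 + 25*u + 100) du = 2673/4.
Total enclosed area = 19/12 + 2673/4 = 4019/6.

4019/6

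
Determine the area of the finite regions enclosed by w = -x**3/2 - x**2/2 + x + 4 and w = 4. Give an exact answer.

37/24

Set the curves equal: -x**3/2 - x**2/2 + x + 4 = 4, so -x**3/2 - x**2/2 + x = 0, which factors as -x*(x - 1)*(x + 2)/2 = 0. The curves meet at x = -2, 0, 1.
On [-2, 0], w = 4 is on top; that piece has area ∫[-2,0] (-(-x**3/2 - x**2/2 + x)) dx = 4/3.
On [0, 1], w = -x**3/2 - x**2/2 + x + 4 is on top; that piece has area ∫[0,1] (-x**3/2 - x**2/2 + x) dx = 5/24.
Total enclosed area = 4/3 + 5/24 = 37/24.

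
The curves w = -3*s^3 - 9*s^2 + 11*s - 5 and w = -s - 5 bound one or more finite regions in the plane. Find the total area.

393/4

Set the curves equal: -3*s^3 - 9*s^2 + 11*s - 5 = -s - 5, so -3*s^3 - 9*s^2 + 12*s = 0, which factors as -3*s*(s - 1)*(s + 4) = 0. The curves meet at s = -4, 0, 1.
On [-4, 0], w = -s - 5 is on top; that piece has area ∫[-4,0] (-(-3*s^3 - 9*s^2 + 12*s)) ds = 96.
On [0, 1], w = -3*s^3 - 9*s^2 + 11*s - 5 is on top; that piece has area ∫[0,1] (-3*s^3 - 9*s^2 + 12*s) ds = 9/4.
Total enclosed area = 96 + 9/4 = 393/4.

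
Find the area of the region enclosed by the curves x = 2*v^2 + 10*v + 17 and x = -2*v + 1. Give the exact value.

Both boundary curves give x as a function of v, so integrate with respect to v. Setting them equal: 2*v^2 + 12*v + 16 = 0, i.e. 2*(v + 2)*(v + 4) = 0, so they meet at v = -4, -2.
For v in [-4, -2], x = 2*v^2 + 10*v + 17 is on the left; area = ∫[-4,-2] (-(2*v^2 + 12*v + 16)) dv = 8/3.

8/3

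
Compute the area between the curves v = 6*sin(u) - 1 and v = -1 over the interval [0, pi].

On [0, pi], (6*sin(u) - 1) - (-1) = 6*sin(u) is ≥ 0 throughout, so the area is a single integral of |6*sin(u)|.
∫[0,pi] (6*sin(u)) du = 12.

12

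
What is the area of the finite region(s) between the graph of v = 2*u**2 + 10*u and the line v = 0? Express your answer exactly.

The curve meets the u-axis where 2*u**2 + 10*u = 0, i.e. 2*u*(u + 5) = 0, at u = -5, 0.
On [-5, 0] the curve lies below the axis; ∫[-5,0] (2*u**2 + 10*u) du = -125/3, giving area 125/3.

125/3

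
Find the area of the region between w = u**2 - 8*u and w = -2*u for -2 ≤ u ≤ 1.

52/3

The difference (u**2 - 8*u) - (-2*u) = u**2 - 6*u changes sign at u = 0 inside [-2, 1], so split the integral there.
∫[-2,0] (u**2 - 6*u) du = 44/3.
∫[0,1] (u**2 - 6*u) du = -8/3; the area of that piece is 8/3.
Total area = 44/3 + 8/3 = 52/3.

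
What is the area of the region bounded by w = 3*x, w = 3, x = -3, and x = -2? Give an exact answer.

On [-3, -2], (3*x) - (3) = 3*x - 3 is ≤ 0 throughout, so the area is a single integral of |3*x - 3|.
∫[-3,-2] (3*x - 3) dx = -21/2; the area of that piece is 21/2.

21/2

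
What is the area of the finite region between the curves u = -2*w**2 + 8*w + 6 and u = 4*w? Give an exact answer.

64/3

Both boundary curves give u as a function of w, so integrate with respect to w. Setting them equal: -2*w**2 + 4*w + 6 = 0, i.e. -2*(w - 3)*(w + 1) = 0, so they meet at w = -1, 3.
For w in [-1, 3], u = -2*w**2 + 8*w + 6 is on the right; area = ∫[-1,3] (-2*w**2 + 4*w + 6) dw = 64/3.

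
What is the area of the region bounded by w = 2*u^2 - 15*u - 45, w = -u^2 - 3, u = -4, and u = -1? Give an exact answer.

The difference (2*u^2 - 15*u - 45) - (-u^2 - 3) = 3*u^2 - 15*u - 42 changes sign at u = -2 inside [-4, -1], so split the integral there.
∫[-4,-2] (3*u^2 - 15*u - 42) du = 62.
∫[-2,-1] (3*u^2 - 15*u - 42) du = -25/2; the area of that piece is 25/2.
Total area = 62 + 25/2 = 149/2.

149/2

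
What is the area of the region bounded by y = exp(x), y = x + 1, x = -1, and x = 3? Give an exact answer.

On [-1, 3], (exp(x)) - (x + 1) = -x + exp(x) - 1 is ≥ 0 throughout, so the area is a single integral of |-x + exp(x) - 1|.
∫[-1,3] (-x + exp(x) - 1) dx = -8 - exp(-1) + exp(3).

-8 - exp(-1) + exp(3)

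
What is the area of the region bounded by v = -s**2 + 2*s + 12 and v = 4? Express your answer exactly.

Set the curves equal: -s**2 + 2*s + 12 = 4, so -s**2 + 2*s + 8 = 0, which factors as -(s - 4)*(s + 2) = 0. The curves meet at s = -2, 4.
On [-2, 4], v = -s**2 + 2*s + 12 is on top; that piece has area ∫[-2,4] (-s**2 + 2*s + 8) ds = 36.

36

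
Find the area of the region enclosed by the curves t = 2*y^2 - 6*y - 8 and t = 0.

125/3

Both boundary curves give t as a function of y, so integrate with respect to y. Setting them equal: 2*y^2 - 6*y - 8 = 0, i.e. 2*(y - 4)*(y + 1) = 0, so they meet at y = -1, 4.
For y in [-1, 4], t = 2*y^2 - 6*y - 8 is on the left; area = ∫[-1,4] (-(2*y^2 - 6*y - 8)) dy = 125/3.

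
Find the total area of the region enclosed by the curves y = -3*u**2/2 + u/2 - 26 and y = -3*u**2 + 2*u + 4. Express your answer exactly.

Set the curves equal: -3*u**2/2 + u/2 - 26 = -3*u**2 + 2*u + 4, so 3*u**2/2 - 3*u/2 - 30 = 0, which factors as 3*(u - 5)*(u + 4)/2 = 0. The curves meet at u = -4, 5.
On [-4, 5], y = -3*u**2 + 2*u + 4 is on top; that piece has area ∫[-4,5] (-(3*u**2/2 - 3*u/2 - 30)) du = 729/4.

729/4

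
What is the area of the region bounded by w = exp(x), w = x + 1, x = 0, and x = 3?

On [0, 3], (exp(x)) - (x + 1) = -x + exp(x) - 1 is ≥ 0 throughout, so the area is a single integral of |-x + exp(x) - 1|.
∫[0,3] (-x + exp(x) - 1) dx = -17/2 + exp(3).

-17/2 + exp(3)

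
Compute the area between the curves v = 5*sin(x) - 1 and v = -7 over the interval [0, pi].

On [0, pi], (5*sin(x) - 1) - (-7) = 5*sin(x) + 6 is ≥ 0 throughout, so the area is a single integral of |5*sin(x) + 6|.
∫[0,pi] (5*sin(x) + 6) dx = 10 + 6*pi.

10 + 6*pi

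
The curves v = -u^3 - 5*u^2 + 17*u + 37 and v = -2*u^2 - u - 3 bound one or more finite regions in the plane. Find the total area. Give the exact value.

999/4

Set the curves equal: -u^3 - 5*u^2 + 17*u + 37 = -2*u^2 - u - 3, so -u^3 - 3*u^2 + 18*u + 40 = 0, which factors as -(u - 4)*(u + 2)*(u + 5) = 0. The curves meet at u = -5, -2, 4.
On [-5, -2], v = -2*u^2 - u - 3 is on top; that piece has area ∫[-5,-2] (-(-u^3 - 3*u^2 + 18*u + 40)) du = 135/4.
On [-2, 4], v = -u^3 - 5*u^2 + 17*u + 37 is on top; that piece has area ∫[-2,4] (-u^3 - 3*u^2 + 18*u + 40) du = 216.
Total enclosed area = 135/4 + 216 = 999/4.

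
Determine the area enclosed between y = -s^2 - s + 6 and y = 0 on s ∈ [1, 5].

101/3

The difference (-s^2 - s + 6) - (0) = -s^2 - s + 6 changes sign at s = 2 inside [1, 5], so split the integral there.
∫[1,2] (-s^2 - s + 6) ds = 13/6.
∫[2,5] (-s^2 - s + 6) ds = -63/2; the area of that piece is 63/2.
Total area = 13/6 + 63/2 = 101/3.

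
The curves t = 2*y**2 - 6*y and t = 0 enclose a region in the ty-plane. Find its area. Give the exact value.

Both boundary curves give t as a function of y, so integrate with respect to y. Setting them equal: 2*y**2 - 6*y = 0, i.e. 2*y*(y - 3) = 0, so they meet at y = 0, 3.
For y in [0, 3], t = 2*y**2 - 6*y is on the left; area = ∫[0,3] (-(2*y**2 - 6*y)) dy = 9.

9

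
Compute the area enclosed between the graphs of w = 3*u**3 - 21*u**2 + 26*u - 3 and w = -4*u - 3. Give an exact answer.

253/4

Set the curves equal: 3*u**3 - 21*u**2 + 26*u - 3 = -4*u - 3, so 3*u**3 - 21*u**2 + 30*u = 0, which factors as 3*u*(u - 5)*(u - 2) = 0. The curves meet at u = 0, 2, 5.
On [0, 2], w = 3*u**3 - 21*u**2 + 26*u - 3 is on top; that piece has area ∫[0,2] (3*u**3 - 21*u**2 + 30*u) du = 16.
On [2, 5], w = -4*u - 3 is on top; that piece has area ∫[2,5] (-(3*u**3 - 21*u**2 + 30*u)) du = 189/4.
Total enclosed area = 16 + 189/4 = 253/4.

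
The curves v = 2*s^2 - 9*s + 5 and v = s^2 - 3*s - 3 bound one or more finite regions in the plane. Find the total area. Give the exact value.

4/3

Set the curves equal: 2*s^2 - 9*s + 5 = s^2 - 3*s - 3, so s^2 - 6*s + 8 = 0, which factors as (s - 4)*(s - 2) = 0. The curves meet at s = 2, 4.
On [2, 4], v = s^2 - 3*s - 3 is on top; that piece has area ∫[2,4] (-(s^2 - 6*s + 8)) ds = 4/3.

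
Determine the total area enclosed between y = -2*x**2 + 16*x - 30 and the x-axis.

The curve meets the x-axis where -2*x**2 + 16*x - 30 = 0, i.e. -2*(x - 5)*(x - 3) = 0, at x = 3, 5.
On [3, 5] the curve lies above the axis; ∫[3,5] (-2*x**2 + 16*x - 30) dx = 8/3, giving area 8/3.

8/3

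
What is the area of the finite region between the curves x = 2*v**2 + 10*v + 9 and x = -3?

1/3

Both boundary curves give x as a function of v, so integrate with respect to v. Setting them equal: 2*v**2 + 10*v + 12 = 0, i.e. 2*(v + 2)*(v + 3) = 0, so they meet at v = -3, -2.
For v in [-3, -2], x = 2*v**2 + 10*v + 9 is on the left; area = ∫[-3,-2] (-(2*v**2 + 10*v + 12)) dv = 1/3.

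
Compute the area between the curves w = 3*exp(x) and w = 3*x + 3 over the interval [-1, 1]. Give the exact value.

-6 - 3*exp(-1) + 3*exp(1)

On [-1, 1], (3*exp(x)) - (3*x + 3) = -3*x + 3*exp(x) - 3 is ≥ 0 throughout, so the area is a single integral of |-3*x + 3*exp(x) - 3|.
∫[-1,1] (-3*x + 3*exp(x) - 3) dx = -6 - 3*exp(-1) + 3*exp(1).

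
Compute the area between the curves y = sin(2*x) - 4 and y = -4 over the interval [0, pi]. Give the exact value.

2

The difference (sin(2*x) - 4) - (-4) = sin(2*x) changes sign at x = pi/2 inside [0, pi], so split the integral there.
∫[0,pi/2] (sin(2*x)) dx = 1.
∫[pi/2,pi] (sin(2*x)) dx = -1; the area of that piece is 1.
Total area = 1 + 1 = 2.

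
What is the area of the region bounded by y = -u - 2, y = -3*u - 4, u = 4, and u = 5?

11

On [4, 5], (-u - 2) - (-3*u - 4) = 2*u + 2 is ≥ 0 throughout, so the area is a single integral of |2*u + 2|.
∫[4,5] (2*u + 2) du = 11.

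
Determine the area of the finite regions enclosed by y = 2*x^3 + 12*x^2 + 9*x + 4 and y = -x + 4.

131/2

Set the curves equal: 2*x^3 + 12*x^2 + 9*x + 4 = -x + 4, so 2*x^3 + 12*x^2 + 10*x = 0, which factors as 2*x*(x + 1)*(x + 5) = 0. The curves meet at x = -5, -1, 0.
On [-5, -1], y = 2*x^3 + 12*x^2 + 9*x + 4 is on top; that piece has area ∫[-5,-1] (2*x^3 + 12*x^2 + 10*x) dx = 64.
On [-1, 0], y = -x + 4 is on top; that piece has area ∫[-1,0] (-(2*x^3 + 12*x^2 + 10*x)) dx = 3/2.
Total enclosed area = 64 + 3/2 = 131/2.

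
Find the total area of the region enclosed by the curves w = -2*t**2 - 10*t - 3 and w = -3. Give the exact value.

125/3

Set the curves equal: -2*t**2 - 10*t - 3 = -3, so -2*t**2 - 10*t = 0, which factors as -2*t*(t + 5) = 0. The curves meet at t = -5, 0.
On [-5, 0], w = -2*t**2 - 10*t - 3 is on top; that piece has area ∫[-5,0] (-2*t**2 - 10*t) dt = 125/3.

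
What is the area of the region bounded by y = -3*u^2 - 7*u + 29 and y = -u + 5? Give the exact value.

Set the curves equal: -3*u^2 - 7*u + 29 = -u + 5, so -3*u^2 - 6*u + 24 = 0, which factors as -3*(u - 2)*(u + 4) = 0. The curves meet at u = -4, 2.
On [-4, 2], y = -3*u^2 - 7*u + 29 is on top; that piece has area ∫[-4,2] (-3*u^2 - 6*u + 24) du = 108.

108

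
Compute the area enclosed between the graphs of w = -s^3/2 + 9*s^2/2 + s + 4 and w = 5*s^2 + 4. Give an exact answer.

Set the curves equal: -s^3/2 + 9*s^2/2 + s + 4 = 5*s^2 + 4, so -s^3/2 - s^2/2 + s = 0, which factors as -s*(s - 1)*(s + 2)/2 = 0. The curves meet at s = -2, 0, 1.
On [-2, 0], w = 5*s^2 + 4 is on top; that piece has area ∫[-2,0] (-(-s^3/2 - s^2/2 + s)) ds = 4/3.
On [0, 1], w = -s^3/2 + 9*s^2/2 + s + 4 is on top; that piece has area ∫[0,1] (-s^3/2 - s^2/2 + s) ds = 5/24.
Total enclosed area = 4/3 + 5/24 = 37/24.

37/24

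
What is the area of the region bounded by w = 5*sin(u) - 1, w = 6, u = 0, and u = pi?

On [0, pi], (5*sin(u) - 1) - (6) = 5*sin(u) - 7 is ≤ 0 throughout, so the area is a single integral of |5*sin(u) - 7|.
∫[0,pi] (5*sin(u) - 7) du = 10 - 7*pi; the area of that piece is -10 + 7*pi.

-10 + 7*pi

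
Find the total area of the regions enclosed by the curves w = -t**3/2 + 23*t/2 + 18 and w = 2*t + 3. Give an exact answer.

Set the curves equal: -t**3/2 + 23*t/2 + 18 = 2*t + 3, so -t**3/2 + 19*t/2 + 15 = 0, which factors as -(t - 5)*(t + 2)*(t + 3)/2 = 0. The curves meet at t = -3, -2, 5.
On [-3, -2], w = 2*t + 3 is on top; that piece has area ∫[-3,-2] (-(-t**3/2 + 19*t/2 + 15)) dt = 5/8.
On [-2, 5], w = -t**3/2 + 23*t/2 + 18 is on top; that piece has area ∫[-2,5] (-t**3/2 + 19*t/2 + 15) dt = 1029/8.
Total enclosed area = 5/8 + 1029/8 = 517/4.

517/4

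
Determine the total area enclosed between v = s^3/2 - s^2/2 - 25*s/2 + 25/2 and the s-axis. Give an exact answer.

The curve meets the s-axis where s^3/2 - s^2/2 - 25*s/2 + 25/2 = 0, i.e. (s - 5)*(s - 1)*(s + 5)/2 = 0, at s = -5, 1, 5.
On [-5, 1] the curve lies above the axis; ∫[-5,1] (s^3/2 - s^2/2 - 25*s/2 + 25/2) ds = 126, giving area 126.
On [1, 5] the curve lies below the axis; ∫[1,5] (s^3/2 - s^2/2 - 25*s/2 + 25/2) ds = -128/3, giving area 128/3.
Total area = 126 + 128/3 = 506/3.

506/3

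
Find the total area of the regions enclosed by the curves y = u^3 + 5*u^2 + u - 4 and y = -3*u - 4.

71/6

Set the curves equal: u^3 + 5*u^2 + u - 4 = -3*u - 4, so u^3 + 5*u^2 + 4*u = 0, which factors as u*(u + 1)*(u + 4) = 0. The curves meet at u = -4, -1, 0.
On [-4, -1], y = u^3 + 5*u^2 + u - 4 is on top; that piece has area ∫[-4,-1] (u^3 + 5*u^2 + 4*u) du = 45/4.
On [-1, 0], y = -3*u - 4 is on top; that piece has area ∫[-1,0] (-(u^3 + 5*u^2 + 4*u)) du = 7/12.
Total enclosed area = 45/4 + 7/12 = 71/6.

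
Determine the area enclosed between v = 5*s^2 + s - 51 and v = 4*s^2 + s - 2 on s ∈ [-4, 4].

On [-4, 4], (5*s^2 + s - 51) - (4*s^2 + s - 2) = s^2 - 49 is ≤ 0 throughout, so the area is a single integral of |s^2 - 49|.
∫[-4,4] (s^2 - 49) ds = -1048/3; the area of that piece is 1048/3.

1048/3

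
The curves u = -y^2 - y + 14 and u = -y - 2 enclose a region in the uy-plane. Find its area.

Both boundary curves give u as a function of y, so integrate with respect to y. Setting them equal: -y^2 + 16 = 0, i.e. -(y - 4)*(y + 4) = 0, so they meet at y = -4, 4.
For y in [-4, 4], u = -y^2 - y + 14 is on the right; area = ∫[-4,4] (-y^2 + 16) dy = 256/3.

256/3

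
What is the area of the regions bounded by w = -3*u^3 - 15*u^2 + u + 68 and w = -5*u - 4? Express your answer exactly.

443/2

Set the curves equal: -3*u^3 - 15*u^2 + u + 68 = -5*u - 4, so -3*u^3 - 15*u^2 + 6*u + 72 = 0, which factors as -3*(u - 2)*(u + 3)*(u + 4) = 0. The curves meet at u = -4, -3, 2.
On [-4, -3], w = -5*u - 4 is on top; that piece has area ∫[-4,-3] (-(-3*u^3 - 15*u^2 + 6*u + 72)) du = 11/4.
On [-3, 2], w = -3*u^3 - 15*u^2 + u + 68 is on top; that piece has area ∫[-3,2] (-3*u^3 - 15*u^2 + 6*u + 72) du = 875/4.
Total enclosed area = 11/4 + 875/4 = 443/2.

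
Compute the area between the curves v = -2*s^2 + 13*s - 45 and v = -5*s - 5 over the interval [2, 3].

23/3

On [2, 3], (-2*s^2 + 13*s - 45) - (-5*s - 5) = -2*s^2 + 18*s - 40 is ≤ 0 throughout, so the area is a single integral of |-2*s^2 + 18*s - 40|.
∫[2,3] (-2*s^2 + 18*s - 40) ds = -23/3; the area of that piece is 23/3.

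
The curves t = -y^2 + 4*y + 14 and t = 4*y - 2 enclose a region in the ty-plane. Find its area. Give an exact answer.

Both boundary curves give t as a function of y, so integrate with respect to y. Setting them equal: -y^2 + 16 = 0, i.e. -(y - 4)*(y + 4) = 0, so they meet at y = -4, 4.
For y in [-4, 4], t = -y^2 + 4*y + 14 is on the right; area = ∫[-4,4] (-y^2 + 16) dy = 256/3.

256/3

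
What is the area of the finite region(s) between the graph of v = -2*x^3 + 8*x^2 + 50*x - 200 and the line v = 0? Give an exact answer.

4019/3

The curve meets the x-axis where -2*x^3 + 8*x^2 + 50*x - 200 = 0, i.e. -2*(x - 5)*(x - 4)*(x + 5) = 0, at x = -5, 4, 5.
On [-5, 4] the curve lies below the axis; ∫[-5,4] (-2*x^3 + 8*x^2 + 50*x - 200) dx = -2673/2, giving area 2673/2.
On [4, 5] the curve lies above the axis; ∫[4,5] (-2*x^3 + 8*x^2 + 50*x - 200) dx = 19/6, giving area 19/6.
Total area = 2673/2 + 19/6 = 4019/3.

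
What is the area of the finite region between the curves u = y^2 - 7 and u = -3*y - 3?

125/6

Both boundary curves give u as a function of y, so integrate with respect to y. Setting them equal: y^2 + 3*y - 4 = 0, i.e. (y - 1)*(y + 4) = 0, so they meet at y = -4, 1.
For y in [-4, 1], u = y^2 - 7 is on the left; area = ∫[-4,1] (-(y^2 + 3*y - 4)) dy = 125/6.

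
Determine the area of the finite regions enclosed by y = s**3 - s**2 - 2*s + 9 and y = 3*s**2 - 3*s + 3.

71/6

Set the curves equal: s**3 - s**2 - 2*s + 9 = 3*s**2 - 3*s + 3, so s**3 - 4*s**2 + s + 6 = 0, which factors as (s - 3)*(s - 2)*(s + 1) = 0. The curves meet at s = -1, 2, 3.
On [-1, 2], y = s**3 - s**2 - 2*s + 9 is on top; that piece has area ∫[-1,2] (s**3 - 4*s**2 + s + 6) ds = 45/4.
On [2, 3], y = 3*s**2 - 3*s + 3 is on top; that piece has area ∫[2,3] (-(s**3 - 4*s**2 + s + 6)) ds = 7/12.
Total enclosed area = 45/4 + 7/12 = 71/6.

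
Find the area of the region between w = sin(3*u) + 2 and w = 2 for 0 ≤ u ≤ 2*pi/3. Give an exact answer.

The difference (sin(3*u) + 2) - (2) = sin(3*u) changes sign at u = pi/3 inside [0, 2*pi/3], so split the integral there.
∫[0,pi/3] (sin(3*u)) du = 2/3.
∫[pi/3,2*pi/3] (sin(3*u)) du = -2/3; the area of that piece is 2/3.
Total area = 2/3 + 2/3 = 4/3.

4/3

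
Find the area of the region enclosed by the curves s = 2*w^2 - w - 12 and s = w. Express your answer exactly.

Both boundary curves give s as a function of w, so integrate with respect to w. Setting them equal: 2*w^2 - 2*w - 12 = 0, i.e. 2*(w - 3)*(w + 2) = 0, so they meet at w = -2, 3.
For w in [-2, 3], s = 2*w^2 - w - 12 is on the left; area = ∫[-2,3] (-(2*w^2 - 2*w - 12)) dw = 125/3.

125/3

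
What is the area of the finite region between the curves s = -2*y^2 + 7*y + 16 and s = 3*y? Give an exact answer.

72

Both boundary curves give s as a function of y, so integrate with respect to y. Setting them equal: -2*y^2 + 4*y + 16 = 0, i.e. -2*(y - 4)*(y + 2) = 0, so they meet at y = -2, 4.
For y in [-2, 4], s = -2*y^2 + 7*y + 16 is on the right; area = ∫[-2,4] (-2*y^2 + 4*y + 16) dy = 72.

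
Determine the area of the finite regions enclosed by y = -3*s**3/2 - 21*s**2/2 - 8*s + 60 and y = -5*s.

Set the curves equal: -3*s**3/2 - 21*s**2/2 - 8*s + 60 = -5*s, so -3*s**3/2 - 21*s**2/2 - 3*s + 60 = 0, which factors as -3*(s - 2)*(s + 4)*(s + 5)/2 = 0. The curves meet at s = -5, -4, 2.
On [-5, -4], y = -5*s is on top; that piece has area ∫[-5,-4] (-(-3*s**3/2 - 21*s**2/2 - 3*s + 60)) ds = 13/8.
On [-4, 2], y = -3*s**3/2 - 21*s**2/2 - 8*s + 60 is on top; that piece has area ∫[-4,2] (-3*s**3/2 - 21*s**2/2 - 3*s + 60) ds = 216.
Total enclosed area = 13/8 + 216 = 1741/8.

1741/8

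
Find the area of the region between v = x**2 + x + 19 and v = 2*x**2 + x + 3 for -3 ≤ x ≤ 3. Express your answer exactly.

78

On [-3, 3], (x**2 + x + 19) - (2*x**2 + x + 3) = -x**2 + 16 is ≥ 0 throughout, so the area is a single integral of |-x**2 + 16|.
∫[-3,3] (-x**2 + 16) dx = 78.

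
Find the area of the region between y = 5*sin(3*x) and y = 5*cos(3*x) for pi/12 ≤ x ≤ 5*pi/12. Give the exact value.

On [pi/12, 5*pi/12], (5*sin(3*x)) - (5*cos(3*x)) = 5*sin(3*x) - 5*cos(3*x) is ≥ 0 throughout, so the area is a single integral of |5*sin(3*x) - 5*cos(3*x)|.
∫[pi/12,5*pi/12] (5*sin(3*x) - 5*cos(3*x)) dx = 10*sqrt(2)/3.

10*sqrt(2)/3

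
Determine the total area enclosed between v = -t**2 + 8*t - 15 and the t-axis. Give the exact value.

4/3

The curve meets the t-axis where -t**2 + 8*t - 15 = 0, i.e. -(t - 5)*(t - 3) = 0, at t = 3, 5.
On [3, 5] the curve lies above the axis; ∫[3,5] (-t**2 + 8*t - 15) dt = 4/3, giving area 4/3.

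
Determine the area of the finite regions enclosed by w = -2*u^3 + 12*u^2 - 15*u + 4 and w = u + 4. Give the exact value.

Set the curves equal: -2*u^3 + 12*u^2 - 15*u + 4 = u + 4, so -2*u^3 + 12*u^2 - 16*u = 0, which factors as -2*u*(u - 4)*(u - 2) = 0. The curves meet at u = 0, 2, 4.
On [0, 2], w = u + 4 is on top; that piece has area ∫[0,2] (-(-2*u^3 + 12*u^2 - 16*u)) du = 8.
On [2, 4], w = -2*u^3 + 12*u^2 - 15*u + 4 is on top; that piece has area ∫[2,4] (-2*u^3 + 12*u^2 - 16*u) du = 8.
Total enclosed area = 8 + 8 = 16.

16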